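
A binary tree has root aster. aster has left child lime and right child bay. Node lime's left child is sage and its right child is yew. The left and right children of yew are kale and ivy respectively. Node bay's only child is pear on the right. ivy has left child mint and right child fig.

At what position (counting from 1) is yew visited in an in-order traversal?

In-order visits the left subtree, then the node, then the right subtree.
At aster: go left to lime.
  At lime: go left to sage.
    sage is a leaf — visit sage.
  Visit lime.
  At lime: go right to yew.
    At yew: go left to kale.
      kale is a leaf — visit kale.
    Visit yew.
    At yew: go right to ivy.
      At ivy: go left to mint.
        mint is a leaf — visit mint.
      Visit ivy.
      At ivy: go right to fig.
        fig is a leaf — visit fig.
Visit aster.
At aster: go right to bay.
  At bay: no left child.
  Visit bay.
  At bay: go right to pear.
    pear is a leaf — visit pear.
Full in-order sequence: sage, lime, kale, yew, mint, ivy, fig, aster, bay, pear.

4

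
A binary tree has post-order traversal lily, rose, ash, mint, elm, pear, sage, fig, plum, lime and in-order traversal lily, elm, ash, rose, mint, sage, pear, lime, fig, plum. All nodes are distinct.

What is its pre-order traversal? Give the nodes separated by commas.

The last element of post-order is the root; it splits in-order into left and right subtrees.
Root lime: left subtree has 7 nodes {lily, elm, ash, rose, mint, sage, pear}, right has 2 {fig, plum}.
  Root sage: left subtree has 5 nodes {lily, elm, ash, rose, mint}, right has 1 {pear}.
    Root elm: left subtree has 1 node {lily}, right has 3 {ash, rose, mint}.
      Root mint: left subtree has 2 nodes {ash, rose}, right has 0 { }.
        Root ash: left subtree has 0 nodes { }, right has 1 {rose}.
  Root plum: left subtree has 1 node {fig}, right has 0 { }.

lime, sage, elm, lily, mint, ash, rose, pear, plum, fig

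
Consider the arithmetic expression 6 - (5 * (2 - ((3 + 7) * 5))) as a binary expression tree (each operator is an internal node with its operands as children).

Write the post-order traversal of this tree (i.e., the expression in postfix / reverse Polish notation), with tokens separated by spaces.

Post-order on an expression tree gives postfix notation: for each operator, emit left operand, right operand, then the operator.

6 5 2 3 7 + 5 * - * -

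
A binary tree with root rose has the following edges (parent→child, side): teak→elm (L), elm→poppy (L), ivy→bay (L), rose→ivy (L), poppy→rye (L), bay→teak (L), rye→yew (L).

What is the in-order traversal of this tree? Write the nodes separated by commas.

yew, rye, poppy, elm, teak, bay, ivy, rose

In-order visits the left subtree, then the node, then the right subtree.
At rose: go left to ivy.
  At ivy: go left to bay.
    At bay: go left to teak.
      At teak: go left to elm.
        At elm: go left to poppy.
          At poppy: go left to rye.
            At rye: go left to yew.
              yew is a leaf — visit yew.
            Visit rye.
            At rye: no right child.
          Visit poppy.
          At poppy: no right child.
        Visit elm.
        At elm: no right child.
      Visit teak.
      At teak: no right child.
    Visit bay.
    At bay: no right child.
  Visit ivy.
  At ivy: no right child.
Visit rose.
At rose: no right child.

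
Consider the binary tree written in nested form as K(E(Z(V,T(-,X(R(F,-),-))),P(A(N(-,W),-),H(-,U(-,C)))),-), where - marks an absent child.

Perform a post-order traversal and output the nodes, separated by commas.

Post-order visits the left subtree, then the right subtree, then the node.
At K: go left to E.
  At E: go left to Z.
    At Z: go left to V.
      V is a leaf — visit V.
    At Z: go right to T.
      At T: no left child.
      At T: go right to X.
        At X: go left to R.
          At R: go left to F.
            F is a leaf — visit F.
          At R: no right child.
          Visit R.
        At X: no right child.
        Visit X.
      Visit T.
    Visit Z.
  At E: go right to P.
    At P: go left to A.
      At A: go left to N.
        At N: no left child.
        At N: go right to W.
          W is a leaf — visit W.
        Visit N.
      At A: no right child.
      Visit A.
    At P: go right to H.
      At H: no left child.
      At H: go right to U.
        At U: no left child.
        At U: go right to C.
          C is a leaf — visit C.
        Visit U.
      Visit H.
    Visit P.
  Visit E.
At K: no right child.
Visit K.

V, F, R, X, T, Z, W, N, A, C, U, H, P, E, K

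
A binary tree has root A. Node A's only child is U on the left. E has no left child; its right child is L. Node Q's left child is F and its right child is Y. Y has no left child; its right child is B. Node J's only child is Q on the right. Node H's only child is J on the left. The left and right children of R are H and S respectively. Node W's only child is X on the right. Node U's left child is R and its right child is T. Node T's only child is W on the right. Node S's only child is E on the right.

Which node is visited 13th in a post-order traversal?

Post-order visits the left subtree, then the right subtree, then the node.
At A: go left to U.
  At U: go left to R.
    At R: go left to H.
      At H: go left to J.
        At J: no left child.
        At J: go right to Q.
          At Q: go left to F.
            F is a leaf — visit F.
          At Q: go right to Y.
            At Y: no left child.
            At Y: go right to B.
              B is a leaf — visit B.
            Visit Y.
          Visit Q.
        Visit J.
      At H: no right child.
      Visit H.
    At R: go right to S.
      At S: no left child.
      At S: go right to E.
        At E: no left child.
        At E: go right to L.
          L is a leaf — visit L.
        Visit E.
      Visit S.
    Visit R.
  At U: go right to T.
    At T: no left child.
    At T: go right to W.
      At W: no left child.
      At W: go right to X.
        X is a leaf — visit X.
      Visit W.
    Visit T.
  Visit U.
At A: no right child.
Visit A.
Full post-order sequence: F, B, Y, Q, J, H, L, E, S, R, X, W, T, U, A.

T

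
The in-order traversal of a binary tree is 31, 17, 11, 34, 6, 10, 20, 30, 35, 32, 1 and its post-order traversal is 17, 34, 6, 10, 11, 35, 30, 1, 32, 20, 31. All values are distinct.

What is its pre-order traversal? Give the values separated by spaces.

The last element of post-order is the root; it splits in-order into left and right subtrees.
Root 31: left subtree has 0 nodes { }, right has 10 {17, 11, 34, 6, 10, 20, 30, 35, 32, 1}.
  Root 20: left subtree has 5 nodes {17, 11, 34, 6, 10}, right has 4 {30, 35, 32, 1}.
    Root 11: left subtree has 1 node {17}, right has 3 {34, 6, 10}.
      Root 10: left subtree has 2 nodes {34, 6}, right has 0 { }.
        Root 6: left subtree has 1 node {34}, right has 0 { }.
    Root 32: left subtree has 2 nodes {30, 35}, right has 1 {1}.
      Root 30: left subtree has 0 nodes { }, right has 1 {35}.

31 20 11 17 10 6 34 32 30 35 1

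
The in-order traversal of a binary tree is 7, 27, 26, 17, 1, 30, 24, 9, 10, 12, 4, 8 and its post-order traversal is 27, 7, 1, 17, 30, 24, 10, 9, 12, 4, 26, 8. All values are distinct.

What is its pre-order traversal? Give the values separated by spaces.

The last element of post-order is the root; it splits in-order into left and right subtrees.
Root 8: left subtree has 11 nodes {7, 27, 26, 17, 1, 30, 24, 9, 10, 12, 4}, right has 0 { }.
  Root 26: left subtree has 2 nodes {7, 27}, right has 8 {17, 1, 30, 24, 9, 10, 12, 4}.
    Root 7: left subtree has 0 nodes { }, right has 1 {27}.
    Root 4: left subtree has 7 nodes {17, 1, 30, 24, 9, 10, 12}, right has 0 { }.
      Root 12: left subtree has 6 nodes {17, 1, 30, 24, 9, 10}, right has 0 { }.
        Root 9: left subtree has 4 nodes {17, 1, 30, 24}, right has 1 {10}.
          Root 24: left subtree has 3 nodes {17, 1, 30}, right has 0 { }.
            Root 30: left subtree has 2 nodes {17, 1}, right has 0 { }.
              Root 17: left subtree has 0 nodes { }, right has 1 {1}.

8 26 7 27 4 12 9 24 30 17 1 10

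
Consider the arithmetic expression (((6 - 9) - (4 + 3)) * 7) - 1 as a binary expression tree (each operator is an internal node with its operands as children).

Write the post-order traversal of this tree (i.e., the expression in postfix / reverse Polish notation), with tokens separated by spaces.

Post-order on an expression tree gives postfix notation: for each operator, emit left operand, right operand, then the operator.

6 9 - 4 3 + - 7 * 1 -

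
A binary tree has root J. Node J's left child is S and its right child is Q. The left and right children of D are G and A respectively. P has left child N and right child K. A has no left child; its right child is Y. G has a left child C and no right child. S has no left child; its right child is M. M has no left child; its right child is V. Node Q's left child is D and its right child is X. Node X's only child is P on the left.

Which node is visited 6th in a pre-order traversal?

Pre-order visits the node, then its left subtree, then its right subtree.
Visit J.
At J: go left to S.
  Visit S.
  At S: no left child.
  At S: go right to M.
    Visit M.
    At M: no left child.
    At M: go right to V.
      V is a leaf — visit V.
At J: go right to Q.
  Visit Q.
  At Q: go left to D.
    Visit D.
    At D: go left to G.
      Visit G.
      At G: go left to C.
        C is a leaf — visit C.
      At G: no right child.
    At D: go right to A.
      Visit A.
      At A: no left child.
      At A: go right to Y.
        Y is a leaf — visit Y.
  At Q: go right to X.
    Visit X.
    At X: go left to P.
      Visit P.
      At P: go left to N.
        N is a leaf — visit N.
      At P: go right to K.
        K is a leaf — visit K.
    At X: no right child.
Full pre-order sequence: J, S, M, V, Q, D, G, C, A, Y, X, P, N, K.

D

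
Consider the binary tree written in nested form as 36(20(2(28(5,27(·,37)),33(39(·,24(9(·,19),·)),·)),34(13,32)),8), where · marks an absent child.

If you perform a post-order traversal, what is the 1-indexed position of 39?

8

Post-order visits the left subtree, then the right subtree, then the node.
At 36: go left to 20.
  At 20: go left to 2.
    At 2: go left to 28.
      At 28: go left to 5.
        5 is a leaf — visit 5.
      At 28: go right to 27.
        At 27: no left child.
        At 27: go right to 37.
          37 is a leaf — visit 37.
        Visit 27.
      Visit 28.
    At 2: go right to 33.
      At 33: go left to 39.
        At 39: no left child.
        At 39: go right to 24.
          At 24: go left to 9.
            At 9: no left child.
            At 9: go right to 19.
              19 is a leaf — visit 19.
            Visit 9.
          At 24: no right child.
          Visit 24.
        Visit 39.
      At 33: no right child.
      Visit 33.
    Visit 2.
  At 20: go right to 34.
    At 34: go left to 13.
      13 is a leaf — visit 13.
    At 34: go right to 32.
      32 is a leaf — visit 32.
    Visit 34.
  Visit 20.
At 36: go right to 8.
  8 is a leaf — visit 8.
Visit 36.
Full post-order sequence: 5, 37, 27, 28, 19, 9, 24, 39, 33, 2, 13, 32, 34, 20, 8, 36.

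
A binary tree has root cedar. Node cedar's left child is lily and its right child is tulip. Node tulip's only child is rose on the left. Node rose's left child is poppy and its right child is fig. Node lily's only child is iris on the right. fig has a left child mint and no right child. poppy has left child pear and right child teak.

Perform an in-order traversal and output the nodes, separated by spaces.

lily iris cedar pear poppy teak rose mint fig tulip

In-order visits the left subtree, then the node, then the right subtree.
At cedar: go left to lily.
  At lily: no left child.
  Visit lily.
  At lily: go right to iris.
    iris is a leaf — visit iris.
Visit cedar.
At cedar: go right to tulip.
  At tulip: go left to rose.
    At rose: go left to poppy.
      At poppy: go left to pear.
        pear is a leaf — visit pear.
      Visit poppy.
      At poppy: go right to teak.
        teak is a leaf — visit teak.
    Visit rose.
    At rose: go right to fig.
      At fig: go left to mint.
        mint is a leaf — visit mint.
      Visit fig.
      At fig: no right child.
  Visit tulip.
  At tulip: no right child.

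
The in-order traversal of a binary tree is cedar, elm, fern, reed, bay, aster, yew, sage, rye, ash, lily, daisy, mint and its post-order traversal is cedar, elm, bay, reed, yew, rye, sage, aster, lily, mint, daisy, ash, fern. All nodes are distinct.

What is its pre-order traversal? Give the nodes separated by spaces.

The last element of post-order is the root; it splits in-order into left and right subtrees.
Root fern: left subtree has 2 nodes {cedar, elm}, right has 10 {reed, bay, aster, yew, sage, rye, ash, lily, daisy, mint}.
  Root elm: left subtree has 1 node {cedar}, right has 0 { }.
  Root ash: left subtree has 6 nodes {reed, bay, aster, yew, sage, rye}, right has 3 {lily, daisy, mint}.
    Root aster: left subtree has 2 nodes {reed, bay}, right has 3 {yew, sage, rye}.
      Root reed: left subtree has 0 nodes { }, right has 1 {bay}.
      Root sage: left subtree has 1 node {yew}, right has 1 {rye}.
    Root daisy: left subtree has 1 node {lily}, right has 1 {mint}.

fern elm cedar ash aster reed bay sage yew rye daisy lily mint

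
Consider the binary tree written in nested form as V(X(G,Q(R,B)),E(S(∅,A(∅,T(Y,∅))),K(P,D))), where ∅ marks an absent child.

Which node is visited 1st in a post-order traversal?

G

Post-order visits the left subtree, then the right subtree, then the node.
At V: go left to X.
  At X: go left to G.
    G is a leaf — visit G.
  At X: go right to Q.
    At Q: go left to R.
      R is a leaf — visit R.
    At Q: go right to B.
      B is a leaf — visit B.
    Visit Q.
  Visit X.
At V: go right to E.
  At E: go left to S.
    At S: no left child.
    At S: go right to A.
      At A: no left child.
      At A: go right to T.
        At T: go left to Y.
          Y is a leaf — visit Y.
        At T: no right child.
        Visit T.
      Visit A.
    Visit S.
  At E: go right to K.
    At K: go left to P.
      P is a leaf — visit P.
    At K: go right to D.
      D is a leaf — visit D.
    Visit K.
  Visit E.
Visit V.
Full post-order sequence: G, R, B, Q, X, Y, T, A, S, P, D, K, E, V.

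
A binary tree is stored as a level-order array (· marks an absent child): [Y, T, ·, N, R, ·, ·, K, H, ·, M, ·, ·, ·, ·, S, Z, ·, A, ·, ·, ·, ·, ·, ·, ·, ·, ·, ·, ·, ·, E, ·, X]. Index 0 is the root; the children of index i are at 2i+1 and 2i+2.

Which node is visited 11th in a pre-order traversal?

Pre-order visits the node, then its left subtree, then its right subtree.
Visit Y.
At Y: go left to T.
  Visit T.
  At T: go left to N.
    Visit N.
    At N: go left to K.
      Visit K.
      At K: go left to S.
        Visit S.
        At S: go left to E.
          E is a leaf — visit E.
        At S: no right child.
      At K: go right to Z.
        Visit Z.
        At Z: go left to X.
          X is a leaf — visit X.
        At Z: no right child.
    At N: go right to H.
      Visit H.
      At H: no left child.
      At H: go right to A.
        A is a leaf — visit A.
  At T: go right to R.
    Visit R.
    At R: no left child.
    At R: go right to M.
      M is a leaf — visit M.
At Y: no right child.
Full pre-order sequence: Y, T, N, K, S, E, Z, X, H, A, R, M.

R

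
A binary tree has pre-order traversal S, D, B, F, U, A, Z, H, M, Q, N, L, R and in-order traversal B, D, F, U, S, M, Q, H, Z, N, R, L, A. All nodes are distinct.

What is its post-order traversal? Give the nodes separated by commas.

The first element of pre-order is the root; it splits in-order into left and right subtrees.
Root S: left subtree has 4 nodes {B, D, F, U}, right has 8 {M, Q, H, Z, N, R, L, A}.
  Root D: left subtree has 1 node {B}, right has 2 {F, U}.
    Root F: left subtree has 0 nodes { }, right has 1 {U}.
  Root A: left subtree has 7 nodes {M, Q, H, Z, N, R, L}, right has 0 { }.
    Root Z: left subtree has 3 nodes {M, Q, H}, right has 3 {N, R, L}.
      Root H: left subtree has 2 nodes {M, Q}, right has 0 { }.
        Root M: left subtree has 0 nodes { }, right has 1 {Q}.
      Root N: left subtree has 0 nodes { }, right has 2 {R, L}.
        Root L: left subtree has 1 node {R}, right has 0 { }.

B, U, F, D, Q, M, H, R, L, N, Z, A, S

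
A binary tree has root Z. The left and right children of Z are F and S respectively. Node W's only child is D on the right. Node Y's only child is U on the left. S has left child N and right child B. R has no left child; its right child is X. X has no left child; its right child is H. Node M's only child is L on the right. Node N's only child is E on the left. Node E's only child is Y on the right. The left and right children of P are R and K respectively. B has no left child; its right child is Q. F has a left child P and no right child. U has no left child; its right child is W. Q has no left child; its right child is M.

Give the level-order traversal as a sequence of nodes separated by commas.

Level-order visits nodes level by level from the root, left to right within each level.
Level 0: Z
Level 1: F, S
Level 2: P, N, B
Level 3: R, K, E, Q
Level 4: X, Y, M
Level 5: H, U, L
Level 6: W
Level 7: D

Z, F, S, P, N, B, R, K, E, Q, X, Y, M, H, U, L, W, D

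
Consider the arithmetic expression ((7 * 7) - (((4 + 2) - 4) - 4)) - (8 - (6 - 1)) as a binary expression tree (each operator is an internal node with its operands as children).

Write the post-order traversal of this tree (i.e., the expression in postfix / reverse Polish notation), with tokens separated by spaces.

Post-order on an expression tree gives postfix notation: for each operator, emit left operand, right operand, then the operator.

7 7 * 4 2 + 4 - 4 - - 8 6 1 - - -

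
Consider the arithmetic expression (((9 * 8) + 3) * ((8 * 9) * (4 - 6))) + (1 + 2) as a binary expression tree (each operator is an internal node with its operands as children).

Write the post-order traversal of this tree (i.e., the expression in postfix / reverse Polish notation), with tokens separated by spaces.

Post-order on an expression tree gives postfix notation: for each operator, emit left operand, right operand, then the operator.

9 8 * 3 + 8 9 * 4 6 - * * 1 2 + +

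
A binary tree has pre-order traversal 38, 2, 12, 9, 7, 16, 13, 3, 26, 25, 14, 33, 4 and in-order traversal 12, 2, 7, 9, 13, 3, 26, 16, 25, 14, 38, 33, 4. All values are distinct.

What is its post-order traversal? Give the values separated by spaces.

The first element of pre-order is the root; it splits in-order into left and right subtrees.
Root 38: left subtree has 10 nodes {12, 2, 7, 9, 13, 3, 26, 16, 25, 14}, right has 2 {33, 4}.
  Root 2: left subtree has 1 node {12}, right has 8 {7, 9, 13, 3, 26, 16, 25, 14}.
    Root 9: left subtree has 1 node {7}, right has 6 {13, 3, 26, 16, 25, 14}.
      Root 16: left subtree has 3 nodes {13, 3, 26}, right has 2 {25, 14}.
        Root 13: left subtree has 0 nodes { }, right has 2 {3, 26}.
          Root 3: left subtree has 0 nodes { }, right has 1 {26}.
        Root 25: left subtree has 0 nodes { }, right has 1 {14}.
  Root 33: left subtree has 0 nodes { }, right has 1 {4}.

12 7 26 3 13 14 25 16 9 2 4 33 38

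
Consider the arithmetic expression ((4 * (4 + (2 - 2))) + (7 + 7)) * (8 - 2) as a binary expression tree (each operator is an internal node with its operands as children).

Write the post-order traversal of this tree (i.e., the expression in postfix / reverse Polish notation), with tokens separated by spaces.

Post-order on an expression tree gives postfix notation: for each operator, emit left operand, right operand, then the operator.

4 4 2 2 - + * 7 7 + + 8 2 - *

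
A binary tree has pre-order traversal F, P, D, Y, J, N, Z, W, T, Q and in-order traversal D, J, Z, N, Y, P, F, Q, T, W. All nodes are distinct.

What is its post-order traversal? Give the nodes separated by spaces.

Z N J Y D P Q T W F

The first element of pre-order is the root; it splits in-order into left and right subtrees.
Root F: left subtree has 6 nodes {D, J, Z, N, Y, P}, right has 3 {Q, T, W}.
  Root P: left subtree has 5 nodes {D, J, Z, N, Y}, right has 0 { }.
    Root D: left subtree has 0 nodes { }, right has 4 {J, Z, N, Y}.
      Root Y: left subtree has 3 nodes {J, Z, N}, right has 0 { }.
        Root J: left subtree has 0 nodes { }, right has 2 {Z, N}.
          Root N: left subtree has 1 node {Z}, right has 0 { }.
  Root W: left subtree has 2 nodes {Q, T}, right has 0 { }.
    Root T: left subtree has 1 node {Q}, right has 0 { }.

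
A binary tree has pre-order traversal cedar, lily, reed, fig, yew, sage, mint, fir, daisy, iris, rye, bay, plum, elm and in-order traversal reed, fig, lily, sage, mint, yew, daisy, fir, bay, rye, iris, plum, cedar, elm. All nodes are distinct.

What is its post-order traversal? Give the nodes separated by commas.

fig, reed, mint, sage, daisy, bay, rye, plum, iris, fir, yew, lily, elm, cedar

The first element of pre-order is the root; it splits in-order into left and right subtrees.
Root cedar: left subtree has 12 nodes {reed, fig, lily, sage, mint, yew, daisy, fir, bay, rye, iris, plum}, right has 1 {elm}.
  Root lily: left subtree has 2 nodes {reed, fig}, right has 9 {sage, mint, yew, daisy, fir, bay, rye, iris, plum}.
    Root reed: left subtree has 0 nodes { }, right has 1 {fig}.
    Root yew: left subtree has 2 nodes {sage, mint}, right has 6 {daisy, fir, bay, rye, iris, plum}.
      Root sage: left subtree has 0 nodes { }, right has 1 {mint}.
      Root fir: left subtree has 1 node {daisy}, right has 4 {bay, rye, iris, plum}.
        Root iris: left subtree has 2 nodes {bay, rye}, right has 1 {plum}.
          Root rye: left subtree has 1 node {bay}, right has 0 { }.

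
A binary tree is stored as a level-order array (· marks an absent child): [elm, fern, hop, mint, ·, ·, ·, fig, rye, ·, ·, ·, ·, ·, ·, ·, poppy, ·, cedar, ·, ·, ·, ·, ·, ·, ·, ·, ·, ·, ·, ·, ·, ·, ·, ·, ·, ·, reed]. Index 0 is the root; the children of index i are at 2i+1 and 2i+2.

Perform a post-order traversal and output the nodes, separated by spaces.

Post-order visits the left subtree, then the right subtree, then the node.
At elm: go left to fern.
  At fern: go left to mint.
    At mint: go left to fig.
      At fig: no left child.
      At fig: go right to poppy.
        poppy is a leaf — visit poppy.
      Visit fig.
    At mint: go right to rye.
      At rye: no left child.
      At rye: go right to cedar.
        At cedar: go left to reed.
          reed is a leaf — visit reed.
        At cedar: no right child.
        Visit cedar.
      Visit rye.
    Visit mint.
  At fern: no right child.
  Visit fern.
At elm: go right to hop.
  hop is a leaf — visit hop.
Visit elm.

poppy fig reed cedar rye mint fern hop elm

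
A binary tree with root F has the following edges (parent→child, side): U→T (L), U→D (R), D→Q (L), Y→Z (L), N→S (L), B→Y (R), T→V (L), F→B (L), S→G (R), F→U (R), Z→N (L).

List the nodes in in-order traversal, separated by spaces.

B S G N Z Y F V T U Q D

In-order visits the left subtree, then the node, then the right subtree.
At F: go left to B.
  At B: no left child.
  Visit B.
  At B: go right to Y.
    At Y: go left to Z.
      At Z: go left to N.
        At N: go left to S.
          At S: no left child.
          Visit S.
          At S: go right to G.
            G is a leaf — visit G.
        Visit N.
        At N: no right child.
      Visit Z.
      At Z: no right child.
    Visit Y.
    At Y: no right child.
Visit F.
At F: go right to U.
  At U: go left to T.
    At T: go left to V.
      V is a leaf — visit V.
    Visit T.
    At T: no right child.
  Visit U.
  At U: go right to D.
    At D: go left to Q.
      Q is a leaf — visit Q.
    Visit D.
    At D: no right child.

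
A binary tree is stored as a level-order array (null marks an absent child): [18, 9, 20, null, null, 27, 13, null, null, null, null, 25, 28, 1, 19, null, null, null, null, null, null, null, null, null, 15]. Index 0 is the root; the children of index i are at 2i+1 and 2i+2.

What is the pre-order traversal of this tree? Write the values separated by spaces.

18 9 20 27 25 15 28 13 1 19

Pre-order visits the node, then its left subtree, then its right subtree.
Visit 18.
At 18: go left to 9.
  9 is a leaf — visit 9.
At 18: go right to 20.
  Visit 20.
  At 20: go left to 27.
    Visit 27.
    At 27: go left to 25.
      Visit 25.
      At 25: no left child.
      At 25: go right to 15.
        15 is a leaf — visit 15.
    At 27: go right to 28.
      28 is a leaf — visit 28.
  At 20: go right to 13.
    Visit 13.
    At 13: go left to 1.
      1 is a leaf — visit 1.
    At 13: go right to 19.
      19 is a leaf — visit 19.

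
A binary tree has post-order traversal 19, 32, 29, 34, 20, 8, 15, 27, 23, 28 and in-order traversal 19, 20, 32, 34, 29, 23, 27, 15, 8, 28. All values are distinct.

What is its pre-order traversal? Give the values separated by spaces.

28 23 20 19 34 32 29 27 15 8

The last element of post-order is the root; it splits in-order into left and right subtrees.
Root 28: left subtree has 9 nodes {19, 20, 32, 34, 29, 23, 27, 15, 8}, right has 0 { }.
  Root 23: left subtree has 5 nodes {19, 20, 32, 34, 29}, right has 3 {27, 15, 8}.
    Root 20: left subtree has 1 node {19}, right has 3 {32, 34, 29}.
      Root 34: left subtree has 1 node {32}, right has 1 {29}.
    Root 27: left subtree has 0 nodes { }, right has 2 {15, 8}.
      Root 15: left subtree has 0 nodes { }, right has 1 {8}.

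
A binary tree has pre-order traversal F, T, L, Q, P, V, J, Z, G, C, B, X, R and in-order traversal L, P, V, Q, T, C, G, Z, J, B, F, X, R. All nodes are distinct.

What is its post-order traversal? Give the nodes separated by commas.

V, P, Q, L, C, G, Z, B, J, T, R, X, F

The first element of pre-order is the root; it splits in-order into left and right subtrees.
Root F: left subtree has 10 nodes {L, P, V, Q, T, C, G, Z, J, B}, right has 2 {X, R}.
  Root T: left subtree has 4 nodes {L, P, V, Q}, right has 5 {C, G, Z, J, B}.
    Root L: left subtree has 0 nodes { }, right has 3 {P, V, Q}.
      Root Q: left subtree has 2 nodes {P, V}, right has 0 { }.
        Root P: left subtree has 0 nodes { }, right has 1 {V}.
    Root J: left subtree has 3 nodes {C, G, Z}, right has 1 {B}.
      Root Z: left subtree has 2 nodes {C, G}, right has 0 { }.
        Root G: left subtree has 1 node {C}, right has 0 { }.
  Root X: left subtree has 0 nodes { }, right has 1 {R}.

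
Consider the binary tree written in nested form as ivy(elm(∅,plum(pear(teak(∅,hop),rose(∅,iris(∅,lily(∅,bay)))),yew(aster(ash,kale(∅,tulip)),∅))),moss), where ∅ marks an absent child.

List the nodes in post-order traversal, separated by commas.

hop, teak, bay, lily, iris, rose, pear, ash, tulip, kale, aster, yew, plum, elm, moss, ivy

Post-order visits the left subtree, then the right subtree, then the node.
At ivy: go left to elm.
  At elm: no left child.
  At elm: go right to plum.
    At plum: go left to pear.
      At pear: go left to teak.
        At teak: no left child.
        At teak: go right to hop.
          hop is a leaf — visit hop.
        Visit teak.
      At pear: go right to rose.
        At rose: no left child.
        At rose: go right to iris.
          At iris: no left child.
          At iris: go right to lily.
            At lily: no left child.
            At lily: go right to bay.
              bay is a leaf — visit bay.
            Visit lily.
          Visit iris.
        Visit rose.
      Visit pear.
    At plum: go right to yew.
      At yew: go left to aster.
        At aster: go left to ash.
          ash is a leaf — visit ash.
        At aster: go right to kale.
          At kale: no left child.
          At kale: go right to tulip.
            tulip is a leaf — visit tulip.
          Visit kale.
        Visit aster.
      At yew: no right child.
      Visit yew.
    Visit plum.
  Visit elm.
At ivy: go right to moss.
  moss is a leaf — visit moss.
Visit ivy.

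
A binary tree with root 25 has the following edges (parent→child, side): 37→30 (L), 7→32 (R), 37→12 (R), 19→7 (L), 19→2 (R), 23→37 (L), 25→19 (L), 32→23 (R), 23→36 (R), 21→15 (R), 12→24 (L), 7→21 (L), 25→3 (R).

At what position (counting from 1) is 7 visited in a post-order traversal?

Post-order visits the left subtree, then the right subtree, then the node.
At 25: go left to 19.
  At 19: go left to 7.
    At 7: go left to 21.
      At 21: no left child.
      At 21: go right to 15.
        15 is a leaf — visit 15.
      Visit 21.
    At 7: go right to 32.
      At 32: no left child.
      At 32: go right to 23.
        At 23: go left to 37.
          At 37: go left to 30.
            30 is a leaf — visit 30.
          At 37: go right to 12.
            At 12: go left to 24.
              24 is a leaf — visit 24.
            At 12: no right child.
            Visit 12.
          Visit 37.
        At 23: go right to 36.
          36 is a leaf — visit 36.
        Visit 23.
      Visit 32.
    Visit 7.
  At 19: go right to 2.
    2 is a leaf — visit 2.
  Visit 19.
At 25: go right to 3.
  3 is a leaf — visit 3.
Visit 25.
Full post-order sequence: 15, 21, 30, 24, 12, 37, 36, 23, 32, 7, 2, 19, 3, 25.

10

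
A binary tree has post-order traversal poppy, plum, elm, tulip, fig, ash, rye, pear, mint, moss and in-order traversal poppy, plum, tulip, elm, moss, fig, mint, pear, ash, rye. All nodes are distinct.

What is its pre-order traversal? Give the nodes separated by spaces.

The last element of post-order is the root; it splits in-order into left and right subtrees.
Root moss: left subtree has 4 nodes {poppy, plum, tulip, elm}, right has 5 {fig, mint, pear, ash, rye}.
  Root tulip: left subtree has 2 nodes {poppy, plum}, right has 1 {elm}.
    Root plum: left subtree has 1 node {poppy}, right has 0 { }.
  Root mint: left subtree has 1 node {fig}, right has 3 {pear, ash, rye}.
    Root pear: left subtree has 0 nodes { }, right has 2 {ash, rye}.
      Root rye: left subtree has 1 node {ash}, right has 0 { }.

moss tulip plum poppy elm mint fig pear rye ash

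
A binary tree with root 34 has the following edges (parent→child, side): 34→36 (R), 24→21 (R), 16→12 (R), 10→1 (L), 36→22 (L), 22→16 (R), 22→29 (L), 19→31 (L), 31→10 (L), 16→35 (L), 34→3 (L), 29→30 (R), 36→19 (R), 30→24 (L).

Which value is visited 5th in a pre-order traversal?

29

Pre-order visits the node, then its left subtree, then its right subtree.
Visit 34.
At 34: go left to 3.
  3 is a leaf — visit 3.
At 34: go right to 36.
  Visit 36.
  At 36: go left to 22.
    Visit 22.
    At 22: go left to 29.
      Visit 29.
      At 29: no left child.
      At 29: go right to 30.
        Visit 30.
        At 30: go left to 24.
          Visit 24.
          At 24: no left child.
          At 24: go right to 21.
            21 is a leaf — visit 21.
        At 30: no right child.
    At 22: go right to 16.
      Visit 16.
      At 16: go left to 35.
        35 is a leaf — visit 35.
      At 16: go right to 12.
        12 is a leaf — visit 12.
  At 36: go right to 19.
    Visit 19.
    At 19: go left to 31.
      Visit 31.
      At 31: go left to 10.
        Visit 10.
        At 10: go left to 1.
          1 is a leaf — visit 1.
        At 10: no right child.
      At 31: no right child.
    At 19: no right child.
Full pre-order sequence: 34, 3, 36, 22, 29, 30, 24, 21, 16, 35, 12, 19, 31, 10, 1.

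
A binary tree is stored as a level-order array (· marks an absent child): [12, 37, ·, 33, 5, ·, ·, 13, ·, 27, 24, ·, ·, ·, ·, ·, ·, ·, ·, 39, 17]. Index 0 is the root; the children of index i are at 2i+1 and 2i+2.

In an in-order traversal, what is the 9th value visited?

12

In-order visits the left subtree, then the node, then the right subtree.
At 12: go left to 37.
  At 37: go left to 33.
    At 33: go left to 13.
      13 is a leaf — visit 13.
    Visit 33.
    At 33: no right child.
  Visit 37.
  At 37: go right to 5.
    At 5: go left to 27.
      At 27: go left to 39.
        39 is a leaf — visit 39.
      Visit 27.
      At 27: go right to 17.
        17 is a leaf — visit 17.
    Visit 5.
    At 5: go right to 24.
      24 is a leaf — visit 24.
Visit 12.
At 12: no right child.
Full in-order sequence: 13, 33, 37, 39, 27, 17, 5, 24, 12.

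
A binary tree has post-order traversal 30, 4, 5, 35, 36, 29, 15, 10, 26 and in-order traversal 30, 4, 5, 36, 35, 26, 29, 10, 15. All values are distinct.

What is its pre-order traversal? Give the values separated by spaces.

26 36 5 4 30 35 10 29 15

The last element of post-order is the root; it splits in-order into left and right subtrees.
Root 26: left subtree has 5 nodes {30, 4, 5, 36, 35}, right has 3 {29, 10, 15}.
  Root 36: left subtree has 3 nodes {30, 4, 5}, right has 1 {35}.
    Root 5: left subtree has 2 nodes {30, 4}, right has 0 { }.
      Root 4: left subtree has 1 node {30}, right has 0 { }.
  Root 10: left subtree has 1 node {29}, right has 1 {15}.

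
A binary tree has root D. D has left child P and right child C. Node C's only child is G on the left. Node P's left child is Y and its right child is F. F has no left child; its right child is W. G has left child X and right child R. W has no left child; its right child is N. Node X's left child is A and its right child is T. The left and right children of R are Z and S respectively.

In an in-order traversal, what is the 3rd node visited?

In-order visits the left subtree, then the node, then the right subtree.
At D: go left to P.
  At P: go left to Y.
    Y is a leaf — visit Y.
  Visit P.
  At P: go right to F.
    At F: no left child.
    Visit F.
    At F: go right to W.
      At W: no left child.
      Visit W.
      At W: go right to N.
        N is a leaf — visit N.
Visit D.
At D: go right to C.
  At C: go left to G.
    At G: go left to X.
      At X: go left to A.
        A is a leaf — visit A.
      Visit X.
      At X: go right to T.
        T is a leaf — visit T.
    Visit G.
    At G: go right to R.
      At R: go left to Z.
        Z is a leaf — visit Z.
      Visit R.
      At R: go right to S.
        S is a leaf — visit S.
  Visit C.
  At C: no right child.
Full in-order sequence: Y, P, F, W, N, D, A, X, T, G, Z, R, S, C.

F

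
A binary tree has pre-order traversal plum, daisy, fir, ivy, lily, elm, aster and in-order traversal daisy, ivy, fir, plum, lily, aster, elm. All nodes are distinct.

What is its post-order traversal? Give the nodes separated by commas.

ivy, fir, daisy, aster, elm, lily, plum

The first element of pre-order is the root; it splits in-order into left and right subtrees.
Root plum: left subtree has 3 nodes {daisy, ivy, fir}, right has 3 {lily, aster, elm}.
  Root daisy: left subtree has 0 nodes { }, right has 2 {ivy, fir}.
    Root fir: left subtree has 1 node {ivy}, right has 0 { }.
  Root lily: left subtree has 0 nodes { }, right has 2 {aster, elm}.
    Root elm: left subtree has 1 node {aster}, right has 0 { }.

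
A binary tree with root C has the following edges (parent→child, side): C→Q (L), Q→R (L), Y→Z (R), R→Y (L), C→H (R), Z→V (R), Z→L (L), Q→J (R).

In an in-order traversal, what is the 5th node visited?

In-order visits the left subtree, then the node, then the right subtree.
At C: go left to Q.
  At Q: go left to R.
    At R: go left to Y.
      At Y: no left child.
      Visit Y.
      At Y: go right to Z.
        At Z: go left to L.
          L is a leaf — visit L.
        Visit Z.
        At Z: go right to V.
          V is a leaf — visit V.
    Visit R.
    At R: no right child.
  Visit Q.
  At Q: go right to J.
    J is a leaf — visit J.
Visit C.
At C: go right to H.
  H is a leaf — visit H.
Full in-order sequence: Y, L, Z, V, R, Q, J, C, H.

R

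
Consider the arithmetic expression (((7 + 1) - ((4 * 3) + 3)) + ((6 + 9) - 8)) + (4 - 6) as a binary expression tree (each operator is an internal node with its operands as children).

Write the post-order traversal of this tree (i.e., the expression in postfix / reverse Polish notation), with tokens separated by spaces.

Post-order on an expression tree gives postfix notation: for each operator, emit left operand, right operand, then the operator.

7 1 + 4 3 * 3 + - 6 9 + 8 - + 4 6 - +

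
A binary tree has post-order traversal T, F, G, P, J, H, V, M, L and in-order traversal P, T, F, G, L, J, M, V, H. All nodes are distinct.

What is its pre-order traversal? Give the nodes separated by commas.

The last element of post-order is the root; it splits in-order into left and right subtrees.
Root L: left subtree has 4 nodes {P, T, F, G}, right has 4 {J, M, V, H}.
  Root P: left subtree has 0 nodes { }, right has 3 {T, F, G}.
    Root G: left subtree has 2 nodes {T, F}, right has 0 { }.
      Root F: left subtree has 1 node {T}, right has 0 { }.
  Root M: left subtree has 1 node {J}, right has 2 {V, H}.
    Root V: left subtree has 0 nodes { }, right has 1 {H}.

L, P, G, F, T, M, J, V, H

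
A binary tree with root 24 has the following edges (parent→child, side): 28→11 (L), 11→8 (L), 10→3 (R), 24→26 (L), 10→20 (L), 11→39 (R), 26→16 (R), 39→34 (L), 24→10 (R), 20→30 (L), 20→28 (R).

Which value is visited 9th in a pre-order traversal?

8

Pre-order visits the node, then its left subtree, then its right subtree.
Visit 24.
At 24: go left to 26.
  Visit 26.
  At 26: no left child.
  At 26: go right to 16.
    16 is a leaf — visit 16.
At 24: go right to 10.
  Visit 10.
  At 10: go left to 20.
    Visit 20.
    At 20: go left to 30.
      30 is a leaf — visit 30.
    At 20: go right to 28.
      Visit 28.
      At 28: go left to 11.
        Visit 11.
        At 11: go left to 8.
          8 is a leaf — visit 8.
        At 11: go right to 39.
          Visit 39.
          At 39: go left to 34.
            34 is a leaf — visit 34.
          At 39: no right child.
      At 28: no right child.
  At 10: go right to 3.
    3 is a leaf — visit 3.
Full pre-order sequence: 24, 26, 16, 10, 20, 30, 28, 11, 8, 39, 34, 3.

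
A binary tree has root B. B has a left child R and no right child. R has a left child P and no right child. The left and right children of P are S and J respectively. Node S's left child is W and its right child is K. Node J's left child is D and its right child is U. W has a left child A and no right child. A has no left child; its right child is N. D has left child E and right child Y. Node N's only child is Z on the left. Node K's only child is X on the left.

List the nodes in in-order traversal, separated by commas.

A, Z, N, W, S, X, K, P, E, D, Y, J, U, R, B

In-order visits the left subtree, then the node, then the right subtree.
At B: go left to R.
  At R: go left to P.
    At P: go left to S.
      At S: go left to W.
        At W: go left to A.
          At A: no left child.
          Visit A.
          At A: go right to N.
            At N: go left to Z.
              Z is a leaf — visit Z.
            Visit N.
            At N: no right child.
        Visit W.
        At W: no right child.
      Visit S.
      At S: go right to K.
        At K: go left to X.
          X is a leaf — visit X.
        Visit K.
        At K: no right child.
    Visit P.
    At P: go right to J.
      At J: go left to D.
        At D: go left to E.
          E is a leaf — visit E.
        Visit D.
        At D: go right to Y.
          Y is a leaf — visit Y.
      Visit J.
      At J: go right to U.
        U is a leaf — visit U.
  Visit R.
  At R: no right child.
Visit B.
At B: no right child.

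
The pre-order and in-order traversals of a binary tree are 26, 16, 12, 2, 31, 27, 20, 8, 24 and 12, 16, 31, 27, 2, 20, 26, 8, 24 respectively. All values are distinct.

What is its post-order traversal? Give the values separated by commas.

12, 27, 31, 20, 2, 16, 24, 8, 26

The first element of pre-order is the root; it splits in-order into left and right subtrees.
Root 26: left subtree has 6 nodes {12, 16, 31, 27, 2, 20}, right has 2 {8, 24}.
  Root 16: left subtree has 1 node {12}, right has 4 {31, 27, 2, 20}.
    Root 2: left subtree has 2 nodes {31, 27}, right has 1 {20}.
      Root 31: left subtree has 0 nodes { }, right has 1 {27}.
  Root 8: left subtree has 0 nodes { }, right has 1 {24}.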